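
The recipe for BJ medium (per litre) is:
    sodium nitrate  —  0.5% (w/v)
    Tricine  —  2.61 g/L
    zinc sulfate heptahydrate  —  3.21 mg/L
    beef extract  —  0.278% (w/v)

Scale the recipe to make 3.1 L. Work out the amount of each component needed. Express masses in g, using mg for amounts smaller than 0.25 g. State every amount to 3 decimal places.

Scale factor relative to 1 L: 3.1.
sodium nitrate: 0.5 g per 100 mL × 3100 mL ÷ 100 = 15.500 g
Tricine: 2.61 g/L × 3.1 L = 8.091 g
zinc sulfate heptahydrate: 3.21 mg/L × 3.1 L = 9.951 mg
beef extract: 0.278% w/v = 2.78 g/L → 2.78 × 3.1 L = 8.618 g

sodium nitrate 15.500 g; Tricine 8.091 g; zinc sulfate heptahydrate 9.951 mg; beef extract 8.618 g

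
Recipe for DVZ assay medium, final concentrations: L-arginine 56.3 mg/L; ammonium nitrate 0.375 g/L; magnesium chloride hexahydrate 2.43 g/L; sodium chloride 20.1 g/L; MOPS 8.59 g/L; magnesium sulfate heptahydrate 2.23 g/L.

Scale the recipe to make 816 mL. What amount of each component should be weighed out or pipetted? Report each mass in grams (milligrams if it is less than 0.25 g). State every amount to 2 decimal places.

L-arginine 45.94 mg; ammonium nitrate 0.31 g; magnesium chloride hexahydrate 1.98 g; sodium chloride 16.40 g; MOPS 7.01 g; magnesium sulfate heptahydrate 1.82 g

Scale factor relative to 1 L: 0.816.
L-arginine: 56.3 mg/L × 0.816 L = 45.94 mg
ammonium nitrate: 0.375 g/L × 0.816 L = 0.31 g
magnesium chloride hexahydrate: 2.43 g/L × 0.816 L = 1.98 g
sodium chloride: 20.1 g/L × 0.816 L = 16.40 g
MOPS: 8.59 g/L × 0.816 L = 7.01 g
magnesium sulfate heptahydrate: 2.23 g/L × 0.816 L = 1.82 g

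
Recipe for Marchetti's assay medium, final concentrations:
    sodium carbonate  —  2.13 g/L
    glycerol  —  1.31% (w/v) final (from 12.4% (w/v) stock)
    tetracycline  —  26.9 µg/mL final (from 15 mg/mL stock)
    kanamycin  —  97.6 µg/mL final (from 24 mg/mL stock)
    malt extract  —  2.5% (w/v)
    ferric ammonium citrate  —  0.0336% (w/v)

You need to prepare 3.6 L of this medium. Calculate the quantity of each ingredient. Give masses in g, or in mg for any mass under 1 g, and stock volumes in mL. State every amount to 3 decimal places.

sodium carbonate 7.668 g; glycerol 380.323 mL; tetracycline 6.456 mL; kanamycin 14.640 mL; malt extract 90.000 g; ferric ammonium citrate 1.210 g

Scale factor relative to 1 L: 3.6.
sodium carbonate: 2.13 g/L × 3.6 L = 7.668 g
glycerol: V = C2·V2/C1 = 1.31% ÷ 12.4% × 3600 mL = 380.323 mL
tetracycline: V = C2·V2/C1 = 26.9 µg/mL × 3600 mL ÷ 15000 µg/mL = 6.456 mL
kanamycin: C1V1 = C2V2 → 97.6 µg/mL × 3600 mL ÷ 24000 µg/mL = 14.640 mL
malt extract: 2.5 g per 100 mL × 3600 mL ÷ 100 = 90.000 g
ferric ammonium citrate: 0.0336% w/v = 0.336 g/L → 0.336 × 3.6 L = 1.210 g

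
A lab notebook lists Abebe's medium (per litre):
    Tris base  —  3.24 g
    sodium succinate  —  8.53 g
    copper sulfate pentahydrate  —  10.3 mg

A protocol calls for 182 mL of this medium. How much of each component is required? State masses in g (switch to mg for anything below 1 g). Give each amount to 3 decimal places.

Scale factor = 182 mL / 1000 mL = 0.182.
Tris base: 3.24 g × (182 mL / 1000 mL) = 0.58968 g = 589.680 mg
sodium succinate: 8.53 g × (182 mL / 1000 mL) = 1.552 g
copper sulfate pentahydrate: 10.3 mg × (182 mL / 1000 mL) = 1.875 mg

Tris base 589.680 mg; sodium succinate 1.552 g; copper sulfate pentahydrate 1.875 mg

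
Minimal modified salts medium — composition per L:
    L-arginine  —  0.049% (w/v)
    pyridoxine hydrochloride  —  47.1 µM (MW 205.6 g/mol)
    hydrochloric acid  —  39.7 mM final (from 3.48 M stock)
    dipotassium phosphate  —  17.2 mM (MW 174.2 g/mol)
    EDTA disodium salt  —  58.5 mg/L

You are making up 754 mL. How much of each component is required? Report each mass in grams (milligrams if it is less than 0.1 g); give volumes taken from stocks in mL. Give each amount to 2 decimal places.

L-arginine 0.37 g; pyridoxine hydrochloride 7.30 mg; hydrochloric acid 8.60 mL; dipotassium phosphate 2.26 g; EDTA disodium salt 44.11 mg

Target volume = 754 mL = 0.754 L.
L-arginine: 0.049% w/v = 0.49 g/L → 0.49 × 0.754 L = 0.37 g
pyridoxine hydrochloride: 47.1 µmol/L × 205.6 g/mol × 0.754 L ÷ 1000 = 7.30 mg
hydrochloric acid: C1V1 = C2V2 → 39.7 mM × 754 mL ÷ 3480 mM = 8.60 mL
dipotassium phosphate: 17.2 mmol/L × 174.2 g/mol × 0.754 L ÷ 1000 = 2.26 g
EDTA disodium salt: 58.5 mg/L × 0.754 L = 44.11 mg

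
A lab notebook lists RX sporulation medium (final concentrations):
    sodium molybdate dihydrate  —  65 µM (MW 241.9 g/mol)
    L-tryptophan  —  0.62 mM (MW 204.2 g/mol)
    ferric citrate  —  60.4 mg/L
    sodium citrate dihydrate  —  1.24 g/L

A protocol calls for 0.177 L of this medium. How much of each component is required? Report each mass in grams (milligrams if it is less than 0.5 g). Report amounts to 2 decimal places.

sodium molybdate dihydrate 2.78 mg; L-tryptophan 22.41 mg; ferric citrate 10.69 mg; sodium citrate dihydrate 219.48 mg

Working volume: 0.177 L.
sodium molybdate dihydrate: 65 µmol/L × 241.9 g/mol × 0.177 L ÷ 1000 = 2.78 mg
L-tryptophan: 0.62 mmol/L × 204.2 mg/mmol × 0.177 L = 22.41 mg
ferric citrate: 60.4 mg/L × 0.177 L = 10.69 mg
sodium citrate dihydrate: 1.24 g/L × 0.177 L = 0.21948 g = 219.48 mg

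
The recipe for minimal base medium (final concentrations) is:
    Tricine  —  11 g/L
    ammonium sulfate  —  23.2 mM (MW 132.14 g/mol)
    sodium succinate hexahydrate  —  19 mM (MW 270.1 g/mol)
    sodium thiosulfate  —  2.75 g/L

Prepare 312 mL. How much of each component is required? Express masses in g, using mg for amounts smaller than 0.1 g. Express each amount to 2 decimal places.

Working volume: 312 mL = 0.312 L.
Tricine: 11 g/L × 0.312 L = 3.43 g
ammonium sulfate: 23.2 mmol/L × 132.14 g/mol × 0.312 L ÷ 1000 = 0.96 g
sodium succinate hexahydrate: 19 mmol/L × 270.1 g/mol × 0.312 L ÷ 1000 = 1.60 g
sodium thiosulfate: 2.75 g/L × 0.312 L = 0.86 g

Tricine 3.43 g; ammonium sulfate 0.96 g; sodium succinate hexahydrate 1.60 g; sodium thiosulfate 0.86 g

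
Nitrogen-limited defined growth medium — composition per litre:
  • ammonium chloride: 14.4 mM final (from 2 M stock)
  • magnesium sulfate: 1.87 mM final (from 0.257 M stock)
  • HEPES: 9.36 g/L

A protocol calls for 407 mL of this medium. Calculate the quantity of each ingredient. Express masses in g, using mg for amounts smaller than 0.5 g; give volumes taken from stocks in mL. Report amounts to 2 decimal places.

ammonium chloride 2.93 mL; magnesium sulfate 2.96 mL; HEPES 3.81 g

Working volume: 407 mL = 0.407 L.
ammonium chloride: dilute stock: 14.4 mM × 407 mL ÷ 2000 mM = 2.93 mL
magnesium sulfate: C1V1 = C2V2 → 1.87 mM × 407 mL ÷ 257 mM = 2.96 mL
HEPES: 9.36 g/L × 0.407 L = 3.81 g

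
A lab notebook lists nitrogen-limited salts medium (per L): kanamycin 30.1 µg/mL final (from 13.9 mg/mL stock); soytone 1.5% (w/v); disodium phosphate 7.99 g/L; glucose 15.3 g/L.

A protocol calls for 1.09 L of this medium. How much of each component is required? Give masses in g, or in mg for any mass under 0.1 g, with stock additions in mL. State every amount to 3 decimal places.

Working volume: 1.09 L.
kanamycin: dilute stock: 30.1 µg/mL × 1090 mL ÷ 13900 µg/mL = 2.360 mL
soytone: 1.5 g per 100 mL × 1090 mL ÷ 100 = 16.350 g
disodium phosphate: 7.99 g/L × 1.09 L = 8.709 g
glucose: 15.3 g/L × 1.09 L = 16.677 g

kanamycin 2.360 mL; soytone 16.350 g; disodium phosphate 8.709 g; glucose 16.677 g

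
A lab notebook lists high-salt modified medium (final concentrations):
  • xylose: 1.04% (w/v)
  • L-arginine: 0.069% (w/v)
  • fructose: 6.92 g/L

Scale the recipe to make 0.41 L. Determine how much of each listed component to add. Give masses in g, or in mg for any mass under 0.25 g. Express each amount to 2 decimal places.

xylose 4.26 g; L-arginine 0.28 g; fructose 2.84 g

Working volume: 0.41 L.
xylose: 1.04 g per 100 mL × 410 mL ÷ 100 = 4.26 g
L-arginine: 0.069% w/v = 0.69 g/L → 0.69 × 0.41 L = 0.28 g
fructose: 6.92 g/L × 0.41 L = 2.84 g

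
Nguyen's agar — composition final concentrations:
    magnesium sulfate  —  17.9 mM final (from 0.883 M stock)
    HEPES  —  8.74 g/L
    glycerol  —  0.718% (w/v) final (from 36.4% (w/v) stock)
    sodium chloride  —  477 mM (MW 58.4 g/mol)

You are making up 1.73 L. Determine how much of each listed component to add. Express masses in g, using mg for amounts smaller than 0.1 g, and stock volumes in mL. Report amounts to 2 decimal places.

Scale factor relative to 1 L: 1.73.
magnesium sulfate: C1V1 = C2V2 → 17.9 mM × 1730 mL ÷ 883 mM = 35.07 mL
HEPES: 8.74 g/L × 1.73 L = 15.12 g
glycerol: V = C2·V2/C1 = 0.718% ÷ 36.4% × 1730 mL = 34.12 mL
sodium chloride: 477 mmol/L × 58.4 g/mol × 1.73 L ÷ 1000 = 48.19 g

magnesium sulfate 35.07 mL; HEPES 15.12 g; glycerol 34.12 mL; sodium chloride 48.19 g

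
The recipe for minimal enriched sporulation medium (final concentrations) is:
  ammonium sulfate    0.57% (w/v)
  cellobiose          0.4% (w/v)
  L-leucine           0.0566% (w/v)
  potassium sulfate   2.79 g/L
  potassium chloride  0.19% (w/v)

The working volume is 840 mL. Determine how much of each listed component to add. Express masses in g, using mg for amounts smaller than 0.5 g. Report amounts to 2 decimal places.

Target volume = 840 mL = 0.84 L.
ammonium sulfate: 0.57 g per 100 mL × 840 mL ÷ 100 = 4.79 g
cellobiose: 0.4% w/v = 4 g/L → 4 × 0.84 L = 3.36 g
L-leucine: 0.0566% w/v = 0.566 g/L → 0.566 × 0.84 L = 0.47544 g = 475.44 mg
potassium sulfate: 2.79 g/L × 0.84 L = 2.34 g
potassium chloride: 0.19% w/v = 1.9 g/L → 1.9 × 0.84 L = 1.60 g

ammonium sulfate 4.79 g; cellobiose 3.36 g; L-leucine 475.44 mg; potassium sulfate 2.34 g; potassium chloride 1.60 g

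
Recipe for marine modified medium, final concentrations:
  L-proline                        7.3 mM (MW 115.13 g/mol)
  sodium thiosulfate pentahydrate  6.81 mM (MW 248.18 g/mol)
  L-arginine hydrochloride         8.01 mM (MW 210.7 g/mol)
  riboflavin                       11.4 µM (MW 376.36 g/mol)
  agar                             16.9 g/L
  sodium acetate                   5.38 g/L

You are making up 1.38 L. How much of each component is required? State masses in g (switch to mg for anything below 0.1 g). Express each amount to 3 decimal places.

L-proline 1.160 g; sodium thiosulfate pentahydrate 2.332 g; L-arginine hydrochloride 2.329 g; riboflavin 5.921 mg; agar 23.322 g; sodium acetate 7.424 g

Working volume: 1.38 L.
L-proline: 7.3 mmol/L × 115.13 g/mol × 1.38 L ÷ 1000 = 1.160 g
sodium thiosulfate pentahydrate: 6.81 mmol/L × 248.18 g/mol × 1.38 L ÷ 1000 = 2.332 g
L-arginine hydrochloride: 8.01 mmol/L × 210.7 g/mol × 1.38 L ÷ 1000 = 2.329 g
riboflavin: 11.4 µmol/L × 376.36 g/mol × 1.38 L ÷ 1000 = 5.921 mg
agar: 16.9 g/L × 1.38 L = 23.322 g
sodium acetate: 5.38 g/L × 1.38 L = 7.424 g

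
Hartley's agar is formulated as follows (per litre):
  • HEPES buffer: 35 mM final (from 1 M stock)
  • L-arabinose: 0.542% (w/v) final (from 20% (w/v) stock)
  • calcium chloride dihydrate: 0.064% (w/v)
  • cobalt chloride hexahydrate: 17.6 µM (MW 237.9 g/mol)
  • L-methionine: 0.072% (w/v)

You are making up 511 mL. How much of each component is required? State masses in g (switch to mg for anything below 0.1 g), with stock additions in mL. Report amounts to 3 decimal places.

Scale factor relative to 1 L: 0.511.
HEPES buffer: C1V1 = C2V2 → 35 mM × 511 mL ÷ 1000 mM = 17.885 mL
L-arabinose: V = C2·V2/C1 = 0.542% ÷ 20% × 511 mL = 13.848 mL
calcium chloride dihydrate: 0.064 g per 100 mL × 511 mL ÷ 100 = 0.327 g
cobalt chloride hexahydrate: 17.6 µmol/L × 237.9 g/mol × 0.511 L ÷ 1000 = 2.140 mg
L-methionine: 0.072 g per 100 mL × 511 mL ÷ 100 = 0.368 g

HEPES buffer 17.885 mL; L-arabinose 13.848 mL; calcium chloride dihydrate 0.327 g; cobalt chloride hexahydrate 2.140 mg; L-methionine 0.368 g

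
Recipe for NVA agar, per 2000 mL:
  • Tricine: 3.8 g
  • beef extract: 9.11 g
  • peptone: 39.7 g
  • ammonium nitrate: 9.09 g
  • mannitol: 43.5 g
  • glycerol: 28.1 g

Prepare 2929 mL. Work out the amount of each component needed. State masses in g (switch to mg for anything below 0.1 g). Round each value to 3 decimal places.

Tricine 5.565 g; beef extract 13.342 g; peptone 58.141 g; ammonium nitrate 13.312 g; mannitol 63.706 g; glycerol 41.152 g

Scale factor = 2929 mL / 2000 mL = 1.4645.
Tricine: 3.8 g × (2929 mL / 2000 mL) = 5.565 g
beef extract: 9.11 g × (2929 mL / 2000 mL) = 13.342 g
peptone: 39.7 g × (2929 mL / 2000 mL) = 58.141 g
ammonium nitrate: 9.09 g × (2929 mL / 2000 mL) = 13.312 g
mannitol: 43.5 g × (2929 mL / 2000 mL) = 63.706 g
glycerol: 28.1 g × (2929 mL / 2000 mL) = 41.152 g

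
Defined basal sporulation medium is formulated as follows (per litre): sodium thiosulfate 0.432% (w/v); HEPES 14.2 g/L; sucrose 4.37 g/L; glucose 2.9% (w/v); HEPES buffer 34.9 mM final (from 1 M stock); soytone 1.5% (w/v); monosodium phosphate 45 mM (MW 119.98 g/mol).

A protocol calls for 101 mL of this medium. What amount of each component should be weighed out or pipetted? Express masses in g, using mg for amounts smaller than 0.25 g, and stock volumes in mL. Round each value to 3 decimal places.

sodium thiosulfate 0.436 g; HEPES 1.434 g; sucrose 0.441 g; glucose 2.929 g; HEPES buffer 3.525 mL; soytone 1.515 g; monosodium phosphate 0.545 g

Scale factor relative to 1 L: 0.101.
sodium thiosulfate: 0.432 g per 100 mL × 101 mL ÷ 100 = 0.436 g
HEPES: 14.2 g/L × 0.101 L = 1.434 g
sucrose: 4.37 g/L × 0.101 L = 0.441 g
glucose: 2.9% w/v = 29 g/L → 29 × 0.101 L = 2.929 g
HEPES buffer: dilute stock: 34.9 mM × 101 mL ÷ 1000 mM = 3.525 mL
soytone: 1.5% w/v = 15 g/L → 15 × 0.101 L = 1.515 g
monosodium phosphate: 45 mmol/L × 119.98 g/mol × 0.101 L ÷ 1000 = 0.545 g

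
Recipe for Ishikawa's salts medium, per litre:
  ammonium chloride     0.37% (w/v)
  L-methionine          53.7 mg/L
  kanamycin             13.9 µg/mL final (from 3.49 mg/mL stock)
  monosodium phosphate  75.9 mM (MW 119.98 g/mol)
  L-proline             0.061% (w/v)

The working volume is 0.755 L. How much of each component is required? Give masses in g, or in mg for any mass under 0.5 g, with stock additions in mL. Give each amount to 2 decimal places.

ammonium chloride 2.79 g; L-methionine 40.54 mg; kanamycin 3.01 mL; monosodium phosphate 6.88 g; L-proline 460.55 mg

Scale factor relative to 1 L: 0.755.
ammonium chloride: 0.37 g per 100 mL × 755 mL ÷ 100 = 2.79 g
L-methionine: 53.7 mg/L × 0.755 L = 40.54 mg
kanamycin: C1V1 = C2V2 → 13.9 µg/mL × 755 mL ÷ 3490 µg/mL = 3.01 mL
monosodium phosphate: 75.9 mmol/L × 119.98 g/mol × 0.755 L ÷ 1000 = 6.88 g
L-proline: 0.061% w/v = 0.61 g/L → 0.61 × 0.755 L = 0.46055 g = 460.55 mg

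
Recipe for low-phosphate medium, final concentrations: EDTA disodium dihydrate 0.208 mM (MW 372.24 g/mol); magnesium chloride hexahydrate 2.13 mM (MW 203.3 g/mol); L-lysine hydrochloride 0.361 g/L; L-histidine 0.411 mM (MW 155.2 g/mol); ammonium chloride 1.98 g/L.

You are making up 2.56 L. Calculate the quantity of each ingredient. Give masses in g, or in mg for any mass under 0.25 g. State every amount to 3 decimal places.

EDTA disodium dihydrate 198.210 mg; magnesium chloride hexahydrate 1.109 g; L-lysine hydrochloride 0.924 g; L-histidine 163.295 mg; ammonium chloride 5.069 g

Working volume: 2.56 L.
EDTA disodium dihydrate: 0.208 mmol/L × 372.24 mg/mmol × 2.56 L = 198.210 mg
magnesium chloride hexahydrate: 2.13 mmol/L × 203.3 g/mol × 2.56 L ÷ 1000 = 1.109 g
L-lysine hydrochloride: 0.361 g/L × 2.56 L = 0.924 g
L-histidine: 0.411 mmol/L × 155.2 mg/mmol × 2.56 L = 163.295 mg
ammonium chloride: 1.98 g/L × 2.56 L = 5.069 g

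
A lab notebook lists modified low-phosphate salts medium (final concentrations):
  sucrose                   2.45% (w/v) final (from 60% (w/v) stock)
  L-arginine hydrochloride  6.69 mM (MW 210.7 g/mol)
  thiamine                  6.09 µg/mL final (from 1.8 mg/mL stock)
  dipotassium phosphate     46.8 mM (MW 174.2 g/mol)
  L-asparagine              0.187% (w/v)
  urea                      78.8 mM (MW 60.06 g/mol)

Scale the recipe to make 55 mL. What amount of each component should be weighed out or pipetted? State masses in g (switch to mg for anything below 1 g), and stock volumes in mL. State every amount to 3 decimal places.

Scale factor relative to 1 L: 0.055.
sucrose: C1V1 = C2V2 → 2.45% ÷ 60% × 55 mL = 2.246 mL
L-arginine hydrochloride: 6.69 mmol/L × 210.7 mg/mmol × 0.055 L = 77.527 mg
thiamine: dilute stock: 6.09 µg/mL × 55 mL ÷ 1800 µg/mL = 0.186 mL
dipotassium phosphate: 46.8 mmol/L × 174.2 mg/mmol × 0.055 L = 448.391 mg
L-asparagine: 0.187% w/v = 1.87 g/L → 1.87 × 0.055 L = 0.10285 g = 102.850 mg
urea: 78.8 mmol/L × 60.06 mg/mmol × 0.055 L = 260.300 mg

sucrose 2.246 mL; L-arginine hydrochloride 77.527 mg; thiamine 0.186 mL; dipotassium phosphate 448.391 mg; L-asparagine 102.850 mg; urea 260.300 mg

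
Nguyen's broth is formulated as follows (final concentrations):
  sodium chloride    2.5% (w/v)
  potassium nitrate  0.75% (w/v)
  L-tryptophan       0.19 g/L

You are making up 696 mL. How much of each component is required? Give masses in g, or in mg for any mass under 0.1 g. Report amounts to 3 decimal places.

Scale factor relative to 1 L: 0.696.
sodium chloride: 2.5 g per 100 mL × 696 mL ÷ 100 = 17.400 g
potassium nitrate: 0.75 g per 100 mL × 696 mL ÷ 100 = 5.220 g
L-tryptophan: 0.19 g/L × 0.696 L = 0.132 g

sodium chloride 17.400 g; potassium nitrate 5.220 g; L-tryptophan 0.132 g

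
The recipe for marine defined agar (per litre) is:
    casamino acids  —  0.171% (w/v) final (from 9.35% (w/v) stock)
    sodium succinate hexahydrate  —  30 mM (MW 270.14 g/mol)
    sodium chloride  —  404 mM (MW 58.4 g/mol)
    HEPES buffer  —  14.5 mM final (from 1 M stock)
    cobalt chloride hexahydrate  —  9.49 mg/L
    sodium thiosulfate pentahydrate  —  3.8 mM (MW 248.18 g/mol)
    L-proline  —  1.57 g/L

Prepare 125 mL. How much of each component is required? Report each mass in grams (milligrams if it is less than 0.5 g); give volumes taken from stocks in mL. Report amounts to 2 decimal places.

casamino acids 2.29 mL; sodium succinate hexahydrate 1.01 g; sodium chloride 2.95 g; HEPES buffer 1.81 mL; cobalt chloride hexahydrate 1.19 mg; sodium thiosulfate pentahydrate 117.89 mg; L-proline 196.25 mg

Working volume: 125 mL = 0.125 L.
casamino acids: dilute stock: 0.171% ÷ 9.35% × 125 mL = 2.29 mL
sodium succinate hexahydrate: 30 mmol/L × 270.14 g/mol × 0.125 L ÷ 1000 = 1.01 g
sodium chloride: 404 mmol/L × 58.4 g/mol × 0.125 L ÷ 1000 = 2.95 g
HEPES buffer: C1V1 = C2V2 → 14.5 mM × 125 mL ÷ 1000 mM = 1.81 mL
cobalt chloride hexahydrate: 9.49 mg/L × 0.125 L = 1.19 mg
sodium thiosulfate pentahydrate: 3.8 mmol/L × 248.18 mg/mmol × 0.125 L = 117.89 mg
L-proline: 1.57 g/L × 0.125 L = 0.19625 g = 196.25 mg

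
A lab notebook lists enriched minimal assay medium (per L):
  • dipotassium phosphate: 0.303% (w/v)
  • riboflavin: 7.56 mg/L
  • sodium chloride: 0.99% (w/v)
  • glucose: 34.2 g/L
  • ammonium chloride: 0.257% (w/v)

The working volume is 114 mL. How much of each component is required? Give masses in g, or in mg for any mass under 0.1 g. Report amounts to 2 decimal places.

Scale factor relative to 1 L: 0.114.
dipotassium phosphate: 0.303% w/v = 3.03 g/L → 3.03 × 0.114 L = 0.35 g
riboflavin: 7.56 mg/L × 0.114 L = 0.86 mg
sodium chloride: 0.99% w/v = 9.9 g/L → 9.9 × 0.114 L = 1.13 g
glucose: 34.2 g/L × 0.114 L = 3.90 g
ammonium chloride: 0.257 g per 100 mL × 114 mL ÷ 100 = 0.29 g

dipotassium phosphate 0.35 g; riboflavin 0.86 mg; sodium chloride 1.13 g; glucose 3.90 g; ammonium chloride 0.29 g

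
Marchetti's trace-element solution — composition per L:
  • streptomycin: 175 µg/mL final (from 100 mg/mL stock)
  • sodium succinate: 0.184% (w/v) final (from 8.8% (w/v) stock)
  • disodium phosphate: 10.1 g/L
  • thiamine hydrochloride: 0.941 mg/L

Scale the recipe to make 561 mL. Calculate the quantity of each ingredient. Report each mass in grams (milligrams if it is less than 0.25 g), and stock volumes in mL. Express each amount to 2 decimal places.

Working volume: 561 mL = 0.561 L.
streptomycin: dilute stock: 175 µg/mL × 561 mL ÷ 100000 µg/mL = 0.98 mL
sodium succinate: dilute stock: 0.184% ÷ 8.8% × 561 mL = 11.73 mL
disodium phosphate: 10.1 g/L × 0.561 L = 5.67 g
thiamine hydrochloride: 0.941 mg/L × 0.561 L = 0.53 mg

streptomycin 0.98 mL; sodium succinate 11.73 mL; disodium phosphate 5.67 g; thiamine hydrochloride 0.53 mg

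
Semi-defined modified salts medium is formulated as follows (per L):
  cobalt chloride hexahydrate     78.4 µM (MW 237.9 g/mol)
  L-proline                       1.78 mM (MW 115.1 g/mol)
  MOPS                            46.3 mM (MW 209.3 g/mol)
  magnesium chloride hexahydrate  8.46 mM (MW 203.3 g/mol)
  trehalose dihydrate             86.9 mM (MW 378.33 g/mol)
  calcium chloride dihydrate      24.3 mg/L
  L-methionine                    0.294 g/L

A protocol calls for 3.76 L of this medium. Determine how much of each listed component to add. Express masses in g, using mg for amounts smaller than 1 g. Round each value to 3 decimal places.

cobalt chloride hexahydrate 70.129 mg; L-proline 770.341 mg; MOPS 36.437 g; magnesium chloride hexahydrate 6.467 g; trehalose dihydrate 123.617 g; calcium chloride dihydrate 91.368 mg; L-methionine 1.105 g

Scale factor relative to 1 L: 3.76.
cobalt chloride hexahydrate: 78.4 µmol/L × 237.9 g/mol × 3.76 L ÷ 1000 = 70.129 mg
L-proline: 1.78 mmol/L × 115.1 mg/mmol × 3.76 L = 770.341 mg
MOPS: 46.3 mmol/L × 209.3 g/mol × 3.76 L ÷ 1000 = 36.437 g
magnesium chloride hexahydrate: 8.46 mmol/L × 203.3 g/mol × 3.76 L ÷ 1000 = 6.467 g
trehalose dihydrate: 86.9 mmol/L × 378.33 g/mol × 3.76 L ÷ 1000 = 123.617 g
calcium chloride dihydrate: 24.3 mg/L × 3.76 L = 91.368 mg
L-methionine: 0.294 g/L × 3.76 L = 1.105 g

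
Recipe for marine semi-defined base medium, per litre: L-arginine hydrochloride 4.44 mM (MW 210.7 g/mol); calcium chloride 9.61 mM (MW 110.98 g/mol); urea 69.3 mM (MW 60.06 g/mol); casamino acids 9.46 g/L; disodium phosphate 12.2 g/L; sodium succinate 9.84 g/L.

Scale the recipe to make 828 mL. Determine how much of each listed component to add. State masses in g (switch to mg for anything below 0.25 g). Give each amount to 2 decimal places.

L-arginine hydrochloride 0.77 g; calcium chloride 0.88 g; urea 3.45 g; casamino acids 7.83 g; disodium phosphate 10.10 g; sodium succinate 8.15 g

Target volume = 828 mL = 0.828 L.
L-arginine hydrochloride: 4.44 mmol/L × 210.7 g/mol × 0.828 L ÷ 1000 = 0.77 g
calcium chloride: 9.61 mmol/L × 110.98 g/mol × 0.828 L ÷ 1000 = 0.88 g
urea: 69.3 mmol/L × 60.06 g/mol × 0.828 L ÷ 1000 = 3.45 g
casamino acids: 9.46 g/L × 0.828 L = 7.83 g
disodium phosphate: 12.2 g/L × 0.828 L = 10.10 g
sodium succinate: 9.84 g/L × 0.828 L = 8.15 g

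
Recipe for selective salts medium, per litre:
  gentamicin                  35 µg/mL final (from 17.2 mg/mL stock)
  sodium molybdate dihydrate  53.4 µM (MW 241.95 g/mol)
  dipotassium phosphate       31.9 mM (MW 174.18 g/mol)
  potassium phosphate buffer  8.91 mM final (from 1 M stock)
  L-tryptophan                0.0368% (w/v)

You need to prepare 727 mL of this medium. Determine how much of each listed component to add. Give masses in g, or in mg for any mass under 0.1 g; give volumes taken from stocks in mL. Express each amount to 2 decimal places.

gentamicin 1.48 mL; sodium molybdate dihydrate 9.39 mg; dipotassium phosphate 4.04 g; potassium phosphate buffer 6.48 mL; L-tryptophan 0.27 g

Scale factor relative to 1 L: 0.727.
gentamicin: dilute stock: 35 µg/mL × 727 mL ÷ 17200 µg/mL = 1.48 mL
sodium molybdate dihydrate: 53.4 µmol/L × 241.95 g/mol × 0.727 L ÷ 1000 = 9.39 mg
dipotassium phosphate: 31.9 mmol/L × 174.18 g/mol × 0.727 L ÷ 1000 = 4.04 g
potassium phosphate buffer: V = C2·V2/C1 = 8.91 mM × 727 mL ÷ 1000 mM = 6.48 mL
L-tryptophan: 0.0368% w/v = 0.368 g/L → 0.368 × 0.727 L = 0.27 g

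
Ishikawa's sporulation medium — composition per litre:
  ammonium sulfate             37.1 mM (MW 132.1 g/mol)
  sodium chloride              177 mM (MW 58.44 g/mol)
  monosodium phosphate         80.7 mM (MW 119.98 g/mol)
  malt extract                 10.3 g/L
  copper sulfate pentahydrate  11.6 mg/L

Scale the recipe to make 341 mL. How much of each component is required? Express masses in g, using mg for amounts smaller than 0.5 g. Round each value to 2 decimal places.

Scale factor relative to 1 L: 0.341.
ammonium sulfate: 37.1 mmol/L × 132.1 g/mol × 0.341 L ÷ 1000 = 1.67 g
sodium chloride: 177 mmol/L × 58.44 g/mol × 0.341 L ÷ 1000 = 3.53 g
monosodium phosphate: 80.7 mmol/L × 119.98 g/mol × 0.341 L ÷ 1000 = 3.30 g
malt extract: 10.3 g/L × 0.341 L = 3.51 g
copper sulfate pentahydrate: 11.6 mg/L × 0.341 L = 3.96 mg

ammonium sulfate 1.67 g; sodium chloride 3.53 g; monosodium phosphate 3.30 g; malt extract 3.51 g; copper sulfate pentahydrate 3.96 mg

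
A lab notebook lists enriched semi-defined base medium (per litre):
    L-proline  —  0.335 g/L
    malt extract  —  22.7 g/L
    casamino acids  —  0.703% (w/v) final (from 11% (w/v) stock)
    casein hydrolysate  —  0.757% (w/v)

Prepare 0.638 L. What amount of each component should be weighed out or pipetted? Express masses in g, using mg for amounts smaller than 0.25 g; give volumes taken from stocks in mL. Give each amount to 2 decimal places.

Scale factor relative to 1 L: 0.638.
L-proline: 0.335 g/L × 0.638 L = 0.21373 g = 213.73 mg
malt extract: 22.7 g/L × 0.638 L = 14.48 g
casamino acids: C1V1 = C2V2 → 0.703% ÷ 11% × 638 mL = 40.77 mL
casein hydrolysate: 0.757 g per 100 mL × 638 mL ÷ 100 = 4.83 g

L-proline 213.73 mg; malt extract 14.48 g; casamino acids 40.77 mL; casein hydrolysate 4.83 g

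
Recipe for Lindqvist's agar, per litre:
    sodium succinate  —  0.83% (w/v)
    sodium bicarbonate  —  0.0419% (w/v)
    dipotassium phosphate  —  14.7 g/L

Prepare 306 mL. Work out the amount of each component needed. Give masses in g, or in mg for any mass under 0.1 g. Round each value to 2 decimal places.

Working volume: 306 mL = 0.306 L.
sodium succinate: 0.83 g per 100 mL × 306 mL ÷ 100 = 2.54 g
sodium bicarbonate: 0.0419% w/v = 0.419 g/L → 0.419 × 0.306 L = 0.13 g
dipotassium phosphate: 14.7 g/L × 0.306 L = 4.50 g

sodium succinate 2.54 g; sodium bicarbonate 0.13 g; dipotassium phosphate 4.50 g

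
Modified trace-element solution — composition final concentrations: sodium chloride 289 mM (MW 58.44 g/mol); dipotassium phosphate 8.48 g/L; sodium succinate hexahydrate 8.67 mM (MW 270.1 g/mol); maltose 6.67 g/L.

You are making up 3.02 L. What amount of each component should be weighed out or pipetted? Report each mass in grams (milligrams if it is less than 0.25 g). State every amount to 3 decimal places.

sodium chloride 51.005 g; dipotassium phosphate 25.610 g; sodium succinate hexahydrate 7.072 g; maltose 20.143 g

Working volume: 3.02 L.
sodium chloride: 289 mmol/L × 58.44 g/mol × 3.02 L ÷ 1000 = 51.005 g
dipotassium phosphate: 8.48 g/L × 3.02 L = 25.610 g
sodium succinate hexahydrate: 8.67 mmol/L × 270.1 g/mol × 3.02 L ÷ 1000 = 7.072 g
maltose: 6.67 g/L × 3.02 L = 20.143 g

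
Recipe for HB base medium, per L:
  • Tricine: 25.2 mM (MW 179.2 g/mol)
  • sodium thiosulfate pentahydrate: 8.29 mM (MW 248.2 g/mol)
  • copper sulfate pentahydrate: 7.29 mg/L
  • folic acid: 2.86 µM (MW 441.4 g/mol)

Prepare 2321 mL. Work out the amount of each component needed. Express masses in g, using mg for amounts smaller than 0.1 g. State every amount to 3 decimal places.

Working volume: 2321 mL = 2.321 L.
Tricine: 25.2 mmol/L × 179.2 g/mol × 2.321 L ÷ 1000 = 10.481 g
sodium thiosulfate pentahydrate: 8.29 mmol/L × 248.2 g/mol × 2.321 L ÷ 1000 = 4.776 g
copper sulfate pentahydrate: 7.29 mg/L × 2.321 L = 16.920 mg
folic acid: 2.86 µmol/L × 441.4 g/mol × 2.321 L ÷ 1000 = 2.930 mg

Tricine 10.481 g; sodium thiosulfate pentahydrate 4.776 g; copper sulfate pentahydrate 16.920 mg; folic acid 2.930 mg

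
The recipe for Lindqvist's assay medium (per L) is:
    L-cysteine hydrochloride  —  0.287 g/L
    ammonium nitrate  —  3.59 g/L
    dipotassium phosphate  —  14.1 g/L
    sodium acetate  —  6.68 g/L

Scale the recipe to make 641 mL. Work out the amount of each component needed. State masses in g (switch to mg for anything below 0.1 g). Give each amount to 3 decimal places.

L-cysteine hydrochloride 0.184 g; ammonium nitrate 2.301 g; dipotassium phosphate 9.038 g; sodium acetate 4.282 g

Working volume: 641 mL = 0.641 L.
L-cysteine hydrochloride: 0.287 g/L × 0.641 L = 0.184 g
ammonium nitrate: 3.59 g/L × 0.641 L = 2.301 g
dipotassium phosphate: 14.1 g/L × 0.641 L = 9.038 g
sodium acetate: 6.68 g/L × 0.641 L = 4.282 g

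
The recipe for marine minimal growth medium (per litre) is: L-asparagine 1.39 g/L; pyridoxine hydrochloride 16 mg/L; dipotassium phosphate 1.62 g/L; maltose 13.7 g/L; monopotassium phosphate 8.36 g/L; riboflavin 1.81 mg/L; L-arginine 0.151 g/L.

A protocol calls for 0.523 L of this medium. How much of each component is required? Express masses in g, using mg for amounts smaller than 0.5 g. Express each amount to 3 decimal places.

Scale factor relative to 1 L: 0.523.
L-asparagine: 1.39 g/L × 0.523 L = 0.727 g
pyridoxine hydrochloride: 16 mg/L × 0.523 L = 8.368 mg
dipotassium phosphate: 1.62 g/L × 0.523 L = 0.847 g
maltose: 13.7 g/L × 0.523 L = 7.165 g
monopotassium phosphate: 8.36 g/L × 0.523 L = 4.372 g
riboflavin: 1.81 mg/L × 0.523 L = 0.947 mg
L-arginine: 0.151 g/L × 0.523 L = 0.078973 g = 78.973 mg

L-asparagine 0.727 g; pyridoxine hydrochloride 8.368 mg; dipotassium phosphate 0.847 g; maltose 7.165 g; monopotassium phosphate 4.372 g; riboflavin 0.947 mg; L-arginine 78.973 mg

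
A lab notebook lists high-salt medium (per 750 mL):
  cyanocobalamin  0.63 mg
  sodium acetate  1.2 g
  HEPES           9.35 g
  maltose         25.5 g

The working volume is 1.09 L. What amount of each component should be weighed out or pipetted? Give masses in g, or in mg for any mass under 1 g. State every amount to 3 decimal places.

cyanocobalamin 0.916 mg; sodium acetate 1.744 g; HEPES 13.589 g; maltose 37.060 g

Ratio of target to recipe volume: 1090 / 750 = 1.45333.
cyanocobalamin: 0.63 mg × (1090 mL / 750 mL) = 0.916 mg
sodium acetate: 1.2 g × (1090 mL / 750 mL) = 1.744 g
HEPES: 9.35 g × (1090 mL / 750 mL) = 13.589 g
maltose: 25.5 g × (1090 mL / 750 mL) = 37.060 g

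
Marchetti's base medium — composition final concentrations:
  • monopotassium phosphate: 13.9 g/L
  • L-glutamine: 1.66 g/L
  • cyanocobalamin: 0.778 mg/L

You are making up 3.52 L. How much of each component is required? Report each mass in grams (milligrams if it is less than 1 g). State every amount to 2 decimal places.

monopotassium phosphate 48.93 g; L-glutamine 5.84 g; cyanocobalamin 2.74 mg

Scale factor relative to 1 L: 3.52.
monopotassium phosphate: 13.9 g/L × 3.52 L = 48.93 g
L-glutamine: 1.66 g/L × 3.52 L = 5.84 g
cyanocobalamin: 0.778 mg/L × 3.52 L = 2.74 mg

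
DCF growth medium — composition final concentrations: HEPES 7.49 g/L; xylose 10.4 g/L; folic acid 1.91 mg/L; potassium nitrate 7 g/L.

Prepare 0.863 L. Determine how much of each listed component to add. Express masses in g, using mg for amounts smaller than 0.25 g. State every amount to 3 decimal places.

Working volume: 0.863 L.
HEPES: 7.49 g/L × 0.863 L = 6.464 g
xylose: 10.4 g/L × 0.863 L = 8.975 g
folic acid: 1.91 mg/L × 0.863 L = 1.648 mg
potassium nitrate: 7 g/L × 0.863 L = 6.041 g

HEPES 6.464 g; xylose 8.975 g; folic acid 1.648 mg; potassium nitrate 6.041 g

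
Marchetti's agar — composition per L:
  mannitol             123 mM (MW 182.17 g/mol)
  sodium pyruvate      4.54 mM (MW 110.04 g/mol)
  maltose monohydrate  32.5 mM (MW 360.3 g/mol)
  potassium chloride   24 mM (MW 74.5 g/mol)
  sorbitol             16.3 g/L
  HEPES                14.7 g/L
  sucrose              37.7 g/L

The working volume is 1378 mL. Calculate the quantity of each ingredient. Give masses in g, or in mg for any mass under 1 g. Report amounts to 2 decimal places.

mannitol 30.88 g; sodium pyruvate 688.42 mg; maltose monohydrate 16.14 g; potassium chloride 2.46 g; sorbitol 22.46 g; HEPES 20.26 g; sucrose 51.95 g

Target volume = 1378 mL = 1.378 L.
mannitol: 123 mmol/L × 182.17 g/mol × 1.378 L ÷ 1000 = 30.88 g
sodium pyruvate: 4.54 mmol/L × 110.04 mg/mmol × 1.378 L = 688.42 mg
maltose monohydrate: 32.5 mmol/L × 360.3 g/mol × 1.378 L ÷ 1000 = 16.14 g
potassium chloride: 24 mmol/L × 74.5 g/mol × 1.378 L ÷ 1000 = 2.46 g
sorbitol: 16.3 g/L × 1.378 L = 22.46 g
HEPES: 14.7 g/L × 1.378 L = 20.26 g
sucrose: 37.7 g/L × 1.378 L = 51.95 g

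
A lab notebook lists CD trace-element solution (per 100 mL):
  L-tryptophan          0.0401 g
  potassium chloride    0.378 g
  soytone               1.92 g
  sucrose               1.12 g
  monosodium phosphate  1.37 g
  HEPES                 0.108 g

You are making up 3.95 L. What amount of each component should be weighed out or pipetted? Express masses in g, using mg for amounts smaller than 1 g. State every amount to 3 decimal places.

Scale factor = 3950 mL / 100 mL = 39.5.
L-tryptophan: 0.0401 g × (3950 mL / 100 mL) = 1.584 g
potassium chloride: 0.378 g × (3950 mL / 100 mL) = 14.931 g
soytone: 1.92 g × (3950 mL / 100 mL) = 75.840 g
sucrose: 1.12 g × (3950 mL / 100 mL) = 44.240 g
monosodium phosphate: 1.37 g × (3950 mL / 100 mL) = 54.115 g
HEPES: 0.108 g × (3950 mL / 100 mL) = 4.266 g

L-tryptophan 1.584 g; potassium chloride 14.931 g; soytone 75.840 g; sucrose 44.240 g; monosodium phosphate 54.115 g; HEPES 4.266 g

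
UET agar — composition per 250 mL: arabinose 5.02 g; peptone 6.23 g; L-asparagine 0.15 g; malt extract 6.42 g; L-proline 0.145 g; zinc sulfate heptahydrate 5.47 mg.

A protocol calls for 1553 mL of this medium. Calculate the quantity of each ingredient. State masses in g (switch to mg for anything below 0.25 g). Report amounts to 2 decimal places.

arabinose 31.18 g; peptone 38.70 g; L-asparagine 0.93 g; malt extract 39.88 g; L-proline 0.90 g; zinc sulfate heptahydrate 33.98 mg

Scale factor = 1553 mL / 250 mL = 6.212.
arabinose: 5.02 g × (1553 mL / 250 mL) = 31.18 g
peptone: 6.23 g × (1553 mL / 250 mL) = 38.70 g
L-asparagine: 0.15 g × (1553 mL / 250 mL) = 0.93 g
malt extract: 6.42 g × (1553 mL / 250 mL) = 39.88 g
L-proline: 0.145 g × (1553 mL / 250 mL) = 0.90 g
zinc sulfate heptahydrate: 5.47 mg × (1553 mL / 250 mL) = 33.98 mg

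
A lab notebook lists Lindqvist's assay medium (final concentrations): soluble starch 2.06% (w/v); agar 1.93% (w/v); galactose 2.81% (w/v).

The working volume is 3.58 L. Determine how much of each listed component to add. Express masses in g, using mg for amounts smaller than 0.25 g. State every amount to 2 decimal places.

soluble starch 73.75 g; agar 69.09 g; galactose 100.60 g

Working volume: 3.58 L.
soluble starch: 2.06% w/v = 20.6 g/L → 20.6 × 3.58 L = 73.75 g
agar: 1.93 g per 100 mL × 3580 mL ÷ 100 = 69.09 g
galactose: 2.81 g per 100 mL × 3580 mL ÷ 100 = 100.60 g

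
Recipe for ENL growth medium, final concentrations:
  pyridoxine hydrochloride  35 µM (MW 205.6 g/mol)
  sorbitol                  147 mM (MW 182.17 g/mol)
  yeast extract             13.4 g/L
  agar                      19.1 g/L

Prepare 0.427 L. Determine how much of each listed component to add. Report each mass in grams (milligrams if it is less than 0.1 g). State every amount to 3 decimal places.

pyridoxine hydrochloride 3.073 mg; sorbitol 11.435 g; yeast extract 5.722 g; agar 8.156 g

Scale factor relative to 1 L: 0.427.
pyridoxine hydrochloride: 35 µmol/L × 205.6 g/mol × 0.427 L ÷ 1000 = 3.073 mg
sorbitol: 147 mmol/L × 182.17 g/mol × 0.427 L ÷ 1000 = 11.435 g
yeast extract: 13.4 g/L × 0.427 L = 5.722 g
agar: 19.1 g/L × 0.427 L = 8.156 g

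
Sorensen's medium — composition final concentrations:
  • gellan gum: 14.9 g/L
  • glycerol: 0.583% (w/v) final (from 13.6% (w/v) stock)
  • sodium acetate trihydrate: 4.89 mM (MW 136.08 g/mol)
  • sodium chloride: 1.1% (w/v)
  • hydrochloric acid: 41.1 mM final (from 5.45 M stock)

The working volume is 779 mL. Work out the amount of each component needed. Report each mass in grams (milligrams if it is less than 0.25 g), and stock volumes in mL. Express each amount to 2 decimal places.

Target volume = 779 mL = 0.779 L.
gellan gum: 14.9 g/L × 0.779 L = 11.61 g
glycerol: C1V1 = C2V2 → 0.583% ÷ 13.6% × 779 mL = 33.39 mL
sodium acetate trihydrate: 4.89 mmol/L × 136.08 g/mol × 0.779 L ÷ 1000 = 0.52 g
sodium chloride: 1.1% w/v = 11 g/L → 11 × 0.779 L = 8.57 g
hydrochloric acid: dilute stock: 41.1 mM × 779 mL ÷ 5450 mM = 5.87 mL

gellan gum 11.61 g; glycerol 33.39 mL; sodium acetate trihydrate 0.52 g; sodium chloride 8.57 g; hydrochloric acid 5.87 mL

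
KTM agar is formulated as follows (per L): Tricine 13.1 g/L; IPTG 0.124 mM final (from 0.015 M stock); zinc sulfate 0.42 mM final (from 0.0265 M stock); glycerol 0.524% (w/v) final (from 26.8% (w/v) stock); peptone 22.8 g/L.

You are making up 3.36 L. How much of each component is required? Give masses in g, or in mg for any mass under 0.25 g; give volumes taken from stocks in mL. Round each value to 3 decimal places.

Working volume: 3.36 L.
Tricine: 13.1 g/L × 3.36 L = 44.016 g
IPTG: C1V1 = C2V2 → 0.124 mM × 3360 mL ÷ 15 mM = 27.776 mL
zinc sulfate: C1V1 = C2V2 → 0.42 mM × 3360 mL ÷ 26.5 mM = 53.253 mL
glycerol: dilute stock: 0.524% ÷ 26.8% × 3360 mL = 65.696 mL
peptone: 22.8 g/L × 3.36 L = 76.608 g

Tricine 44.016 g; IPTG 27.776 mL; zinc sulfate 53.253 mL; glycerol 65.696 mL; peptone 76.608 g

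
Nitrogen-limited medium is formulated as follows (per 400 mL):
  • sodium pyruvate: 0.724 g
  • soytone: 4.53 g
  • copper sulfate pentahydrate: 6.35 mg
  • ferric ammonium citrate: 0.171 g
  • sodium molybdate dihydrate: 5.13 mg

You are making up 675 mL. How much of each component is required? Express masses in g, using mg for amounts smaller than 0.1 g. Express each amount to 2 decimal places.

sodium pyruvate 1.22 g; soytone 7.64 g; copper sulfate pentahydrate 10.72 mg; ferric ammonium citrate 0.29 g; sodium molybdate dihydrate 8.66 mg

Scale factor = 675 mL / 400 mL = 1.6875.
sodium pyruvate: 0.724 g × (675 mL / 400 mL) = 1.22 g
soytone: 4.53 g × (675 mL / 400 mL) = 7.64 g
copper sulfate pentahydrate: 6.35 mg × (675 mL / 400 mL) = 10.72 mg
ferric ammonium citrate: 0.171 g × (675 mL / 400 mL) = 0.29 g
sodium molybdate dihydrate: 5.13 mg × (675 mL / 400 mL) = 8.66 mg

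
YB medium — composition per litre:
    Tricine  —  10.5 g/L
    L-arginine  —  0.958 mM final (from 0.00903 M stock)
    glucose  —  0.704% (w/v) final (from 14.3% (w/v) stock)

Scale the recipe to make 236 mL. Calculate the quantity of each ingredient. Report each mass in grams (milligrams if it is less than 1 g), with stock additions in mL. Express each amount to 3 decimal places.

Tricine 2.478 g; L-arginine 25.037 mL; glucose 11.618 mL

Scale factor relative to 1 L: 0.236.
Tricine: 10.5 g/L × 0.236 L = 2.478 g
L-arginine: V = C2·V2/C1 = 0.958 mM × 236 mL ÷ 9.03 mM = 25.037 mL
glucose: C1V1 = C2V2 → 0.704% ÷ 14.3% × 236 mL = 11.618 mL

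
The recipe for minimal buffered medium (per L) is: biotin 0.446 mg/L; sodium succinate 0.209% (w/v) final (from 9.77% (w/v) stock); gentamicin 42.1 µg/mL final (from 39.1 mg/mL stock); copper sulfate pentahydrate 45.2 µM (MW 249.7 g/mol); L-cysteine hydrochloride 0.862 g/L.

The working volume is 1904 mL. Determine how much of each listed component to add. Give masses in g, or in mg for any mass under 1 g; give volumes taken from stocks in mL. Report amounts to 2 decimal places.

Target volume = 1904 mL = 1.904 L.
biotin: 0.446 mg/L × 1.904 L = 0.85 mg
sodium succinate: dilute stock: 0.209% ÷ 9.77% × 1904 mL = 40.73 mL
gentamicin: dilute stock: 42.1 µg/mL × 1904 mL ÷ 39100 µg/mL = 2.05 mL
copper sulfate pentahydrate: 45.2 µmol/L × 249.7 g/mol × 1.904 L ÷ 1000 = 21.49 mg
L-cysteine hydrochloride: 0.862 g/L × 1.904 L = 1.64 g

biotin 0.85 mg; sodium succinate 40.73 mL; gentamicin 2.05 mL; copper sulfate pentahydrate 21.49 mg; L-cysteine hydrochloride 1.64 g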